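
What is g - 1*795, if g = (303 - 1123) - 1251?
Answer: -2866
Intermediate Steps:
g = -2071 (g = -820 - 1251 = -2071)
g - 1*795 = -2071 - 1*795 = -2071 - 795 = -2866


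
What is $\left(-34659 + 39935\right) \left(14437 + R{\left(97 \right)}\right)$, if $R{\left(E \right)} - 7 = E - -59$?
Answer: $77029600$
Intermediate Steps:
$R{\left(E \right)} = 66 + E$ ($R{\left(E \right)} = 7 + \left(E - -59\right) = 7 + \left(E + 59\right) = 7 + \left(59 + E\right) = 66 + E$)
$\left(-34659 + 39935\right) \left(14437 + R{\left(97 \right)}\right) = \left(-34659 + 39935\right) \left(14437 + \left(66 + 97\right)\right) = 5276 \left(14437 + 163\right) = 5276 \cdot 14600 = 77029600$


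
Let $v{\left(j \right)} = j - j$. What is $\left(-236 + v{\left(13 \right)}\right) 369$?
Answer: $-87084$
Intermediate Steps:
$v{\left(j \right)} = 0$
$\left(-236 + v{\left(13 \right)}\right) 369 = \left(-236 + 0\right) 369 = \left(-236\right) 369 = -87084$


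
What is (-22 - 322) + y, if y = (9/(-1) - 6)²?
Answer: -119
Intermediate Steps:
y = 225 (y = (9*(-1) - 6)² = (-9 - 6)² = (-15)² = 225)
(-22 - 322) + y = (-22 - 322) + 225 = -344 + 225 = -119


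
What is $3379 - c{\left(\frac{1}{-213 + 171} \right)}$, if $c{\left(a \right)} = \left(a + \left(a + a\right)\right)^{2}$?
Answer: $\frac{662283}{196} \approx 3379.0$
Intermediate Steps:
$c{\left(a \right)} = 9 a^{2}$ ($c{\left(a \right)} = \left(a + 2 a\right)^{2} = \left(3 a\right)^{2} = 9 a^{2}$)
$3379 - c{\left(\frac{1}{-213 + 171} \right)} = 3379 - 9 \left(\frac{1}{-213 + 171}\right)^{2} = 3379 - 9 \left(\frac{1}{-42}\right)^{2} = 3379 - 9 \left(- \frac{1}{42}\right)^{2} = 3379 - 9 \cdot \frac{1}{1764} = 3379 - \frac{1}{196} = \frac{662283}{196}$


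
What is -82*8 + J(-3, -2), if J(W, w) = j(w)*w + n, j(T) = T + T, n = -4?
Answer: -652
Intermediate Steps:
j(T) = 2*T
J(W, w) = -4 + 2*w² (J(W, w) = (2*w)*w - 4 = 2*w² - 4 = -4 + 2*w²)
-82*8 + J(-3, -2) = -82*8 + (-4 + 2*(-2)²) = -656 + (-4 + 2*4) = -656 + (-4 + 8) = -656 + 4 = -652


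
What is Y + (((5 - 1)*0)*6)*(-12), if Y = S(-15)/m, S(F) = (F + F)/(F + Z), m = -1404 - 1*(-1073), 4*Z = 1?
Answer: -120/19529 ≈ -0.0061447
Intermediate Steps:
Z = ¼ (Z = (¼)*1 = ¼ ≈ 0.25000)
m = -331 (m = -1404 + 1073 = -331)
S(F) = 2*F/(¼ + F) (S(F) = (F + F)/(F + ¼) = (2*F)/(¼ + F) = 2*F/(¼ + F))
Y = -120/19529 (Y = (8*(-15)/(1 + 4*(-15)))/(-331) = (8*(-15)/(1 - 60))*(-1/331) = (8*(-15)/(-59))*(-1/331) = (8*(-15)*(-1/59))*(-1/331) = (120/59)*(-1/331) = -120/19529 ≈ -0.0061447)
Y + (((5 - 1)*0)*6)*(-12) = -120/19529 + (((5 - 1)*0)*6)*(-12) = -120/19529 + ((4*0)*6)*(-12) = -120/19529 + (0*6)*(-12) = -120/19529 + 0*(-12) = -120/19529 + 0 = -120/19529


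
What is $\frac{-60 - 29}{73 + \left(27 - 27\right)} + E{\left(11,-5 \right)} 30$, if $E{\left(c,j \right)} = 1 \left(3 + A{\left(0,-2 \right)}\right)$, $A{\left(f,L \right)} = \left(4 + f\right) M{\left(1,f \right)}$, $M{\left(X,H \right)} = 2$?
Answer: $\frac{24001}{73} \approx 328.78$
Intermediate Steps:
$A{\left(f,L \right)} = 8 + 2 f$ ($A{\left(f,L \right)} = \left(4 + f\right) 2 = 8 + 2 f$)
$E{\left(c,j \right)} = 11$ ($E{\left(c,j \right)} = 1 \left(3 + \left(8 + 2 \cdot 0\right)\right) = 1 \left(3 + \left(8 + 0\right)\right) = 1 \left(3 + 8\right) = 1 \cdot 11 = 11$)
$\frac{-60 - 29}{73 + \left(27 - 27\right)} + E{\left(11,-5 \right)} 30 = \frac{-60 - 29}{73 + \left(27 - 27\right)} + 11 \cdot 30 = - \frac{89}{73 + \left(27 - 27\right)} + 330 = - \frac{89}{73 + 0} + 330 = - \frac{89}{73} + 330 = \frac{24001}{73}$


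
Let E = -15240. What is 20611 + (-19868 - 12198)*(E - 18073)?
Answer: 1068235269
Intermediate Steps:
20611 + (-19868 - 12198)*(E - 18073) = 20611 + (-19868 - 12198)*(-15240 - 18073) = 20611 - 32066*(-33313) = 20611 + 1068214658 = 1068235269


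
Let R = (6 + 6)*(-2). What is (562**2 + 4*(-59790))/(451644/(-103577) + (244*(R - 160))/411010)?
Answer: -17742003149645/1034132573 ≈ -17156.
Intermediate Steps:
R = -24 (R = 12*(-2) = -24)
(562**2 + 4*(-59790))/(451644/(-103577) + (244*(R - 160))/411010) = (562**2 + 4*(-59790))/(451644/(-103577) + (244*(-24 - 160))/411010) = (315844 - 239160)/(451644*(-1/103577) + (244*(-184))*(1/411010)) = 76684/(-451644/103577 - 44896*1/411010) = 76684/(-451644/103577 - 976/8935) = 76684/(-4136530292/925460495) = 76684*(-925460495/4136530292) = -17742003149645/1034132573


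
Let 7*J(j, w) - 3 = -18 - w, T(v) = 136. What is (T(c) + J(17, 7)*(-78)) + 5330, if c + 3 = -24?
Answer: 39978/7 ≈ 5711.1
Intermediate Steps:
c = -27 (c = -3 - 24 = -27)
J(j, w) = -15/7 - w/7 (J(j, w) = 3/7 + (-18 - w)/7 = 3/7 + (-18/7 - w/7) = -15/7 - w/7)
(T(c) + J(17, 7)*(-78)) + 5330 = (136 + (-15/7 - 1/7*7)*(-78)) + 5330 = (136 + (-15/7 - 1)*(-78)) + 5330 = (136 - 22/7*(-78)) + 5330 = (136 + 1716/7) + 5330 = 2668/7 + 5330 = 39978/7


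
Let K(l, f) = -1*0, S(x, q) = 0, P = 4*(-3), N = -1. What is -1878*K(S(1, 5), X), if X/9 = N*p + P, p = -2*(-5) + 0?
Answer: 0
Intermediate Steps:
P = -12
p = 10 (p = 10 + 0 = 10)
X = -198 (X = 9*(-1*10 - 12) = 9*(-10 - 12) = 9*(-22) = -198)
K(l, f) = 0
-1878*K(S(1, 5), X) = -1878*0 = 0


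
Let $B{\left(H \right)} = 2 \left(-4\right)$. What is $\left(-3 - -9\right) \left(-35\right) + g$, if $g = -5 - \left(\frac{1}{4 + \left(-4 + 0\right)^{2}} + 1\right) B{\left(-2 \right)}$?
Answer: $- \frac{1033}{5} \approx -206.6$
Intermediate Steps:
$B{\left(H \right)} = -8$
$g = \frac{17}{5}$ ($g = -5 - \left(\frac{1}{4 + \left(-4 + 0\right)^{2}} + 1\right) \left(-8\right) = -5 - \left(\frac{1}{4 + \left(-4\right)^{2}} + 1\right) \left(-8\right) = -5 - \left(\frac{1}{4 + 16} + 1\right) \left(-8\right) = -5 - \left(\frac{1}{20} + 1\right) \left(-8\right) = -5 - \frac{21}{20} \left(-8\right) = -5 - - \frac{42}{5} = -5 + \frac{42}{5} = \frac{17}{5} \approx 3.4$)
$\left(-3 - -9\right) \left(-35\right) + g = \left(-3 - -9\right) \left(-35\right) + \frac{17}{5} = \left(-3 + 9\right) \left(-35\right) + \frac{17}{5} = 6 \left(-35\right) + \frac{17}{5} = -210 + \frac{17}{5} = - \frac{1033}{5}$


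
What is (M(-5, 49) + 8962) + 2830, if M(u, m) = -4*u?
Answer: 11812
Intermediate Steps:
(M(-5, 49) + 8962) + 2830 = (-4*(-5) + 8962) + 2830 = (20 + 8962) + 2830 = 8982 + 2830 = 11812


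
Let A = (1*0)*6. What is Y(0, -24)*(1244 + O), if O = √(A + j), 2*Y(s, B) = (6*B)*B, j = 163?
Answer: 2149632 + 1728*√163 ≈ 2.1717e+6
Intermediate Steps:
Y(s, B) = 3*B² (Y(s, B) = ((6*B)*B)/2 = (6*B²)/2 = 3*B²)
A = 0 (A = 0*6 = 0)
O = √163 (O = √(0 + 163) = √163 ≈ 12.767)
Y(0, -24)*(1244 + O) = (3*(-24)²)*(1244 + √163) = (3*576)*(1244 + √163) = 1728*(1244 + √163) = 2149632 + 1728*√163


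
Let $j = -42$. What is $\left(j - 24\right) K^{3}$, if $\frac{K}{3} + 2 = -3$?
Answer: $222750$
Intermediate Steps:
$K = -15$ ($K = -6 + 3 \left(-3\right) = -6 - 9 = -15$)
$\left(j - 24\right) K^{3} = \left(-42 - 24\right) \left(-15\right)^{3} = \left(-66\right) \left(-3375\right) = 222750$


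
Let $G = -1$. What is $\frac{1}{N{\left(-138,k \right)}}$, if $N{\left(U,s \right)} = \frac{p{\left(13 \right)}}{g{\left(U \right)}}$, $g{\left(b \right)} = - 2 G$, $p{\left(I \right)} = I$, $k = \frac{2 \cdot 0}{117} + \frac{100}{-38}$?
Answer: $\frac{2}{13} \approx 0.15385$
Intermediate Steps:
$k = - \frac{50}{19}$ ($k = 0 \cdot \frac{1}{117} + 100 \left(- \frac{1}{38}\right) = 0 - \frac{50}{19} = - \frac{50}{19} \approx -2.6316$)
$g{\left(b \right)} = 2$ ($g{\left(b \right)} = \left(-2\right) \left(-1\right) = 2$)
$N{\left(U,s \right)} = \frac{13}{2}$
$\frac{1}{N{\left(-138,k \right)}} = \frac{1}{\frac{13}{2}} = \frac{2}{13}$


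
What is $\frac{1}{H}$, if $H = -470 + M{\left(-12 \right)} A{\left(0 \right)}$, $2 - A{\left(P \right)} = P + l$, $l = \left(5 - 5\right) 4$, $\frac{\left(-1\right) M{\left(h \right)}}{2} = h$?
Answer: $- \frac{1}{422} \approx -0.0023697$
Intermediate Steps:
$M{\left(h \right)} = - 2 h$
$l = 0$ ($l = 0 \cdot 4 = 0$)
$A{\left(P \right)} = 2 - P$ ($A{\left(P \right)} = 2 - \left(P + 0\right) = 2 - P$)
$H = -422$ ($H = -470 + \left(-2\right) \left(-12\right) \left(2 - 0\right) = -470 + 24 \left(2 + 0\right) = -470 + 24 \cdot 2 = -470 + 48 = -422$)
$\frac{1}{H} = \frac{1}{-422} = - \frac{1}{422}$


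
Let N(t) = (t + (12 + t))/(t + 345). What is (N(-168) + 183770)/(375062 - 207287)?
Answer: 10842322/9898725 ≈ 1.0953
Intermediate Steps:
N(t) = (12 + 2*t)/(345 + t)
(N(-168) + 183770)/(375062 - 207287) = (2*(6 - 168)/(345 - 168) + 183770)/(375062 - 207287) = (2*(-162)/177 + 183770)/167775 = (2*(1/177)*(-162) + 183770)*(1/167775) = (-108/59 + 183770)*(1/167775) = (10842322/59)*(1/167775) = 10842322/9898725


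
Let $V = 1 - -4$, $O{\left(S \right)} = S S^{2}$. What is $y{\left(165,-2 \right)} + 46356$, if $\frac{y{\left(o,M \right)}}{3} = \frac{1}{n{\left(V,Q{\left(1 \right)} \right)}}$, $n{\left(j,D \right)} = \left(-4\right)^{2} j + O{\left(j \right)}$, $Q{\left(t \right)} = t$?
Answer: $\frac{9502983}{205} \approx 46356.0$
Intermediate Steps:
$O{\left(S \right)} = S^{3}$
$V = 5$ ($V = 1 + 4 = 5$)
$n{\left(j,D \right)} = j^{3} + 16 j$ ($n{\left(j,D \right)} = \left(-4\right)^{2} j + j^{3} = 16 j + j^{3} = j^{3} + 16 j$)
$y{\left(o,M \right)} = \frac{3}{205}$ ($y{\left(o,M \right)} = \frac{3}{5 \left(16 + 5^{2}\right)} = \frac{3}{5 \left(16 + 25\right)} = \frac{3}{5 \cdot 41} = \frac{3}{205}$)
$y{\left(165,-2 \right)} + 46356 = \frac{3}{205} + 46356 = \frac{9502983}{205}$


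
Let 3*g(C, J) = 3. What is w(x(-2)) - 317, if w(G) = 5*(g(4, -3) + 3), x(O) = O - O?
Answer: -297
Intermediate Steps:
g(C, J) = 1 (g(C, J) = (1/3)*3 = 1)
x(O) = 0
w(G) = 20 (w(G) = 5*(1 + 3) = 5*4 = 20)
w(x(-2)) - 317 = 20 - 317 = -297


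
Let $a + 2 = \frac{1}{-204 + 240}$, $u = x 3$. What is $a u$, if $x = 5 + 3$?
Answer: $- \frac{142}{3} \approx -47.333$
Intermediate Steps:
$x = 8$
$u = 24$ ($u = 8 \cdot 3 = 24$)
$a = - \frac{71}{36}$ ($a = -2 + \frac{1}{-204 + 240} = -2 + \frac{1}{36} = - \frac{71}{36} \approx -1.9722$)
$a u = \left(- \frac{71}{36}\right) 24 = - \frac{142}{3}$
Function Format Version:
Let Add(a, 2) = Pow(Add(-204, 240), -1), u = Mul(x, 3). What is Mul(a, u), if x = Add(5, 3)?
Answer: Rational(-142, 3) ≈ -47.333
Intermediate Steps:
x = 8
u = 24 (u = Mul(8, 3) = 24)
a = Rational(-71, 36) (a = Add(-2, Pow(Add(-204, 240), -1)) = Add(-2, Pow(36, -1)) = Add(-2, Rational(1, 36)) = Rational(-71, 36) ≈ -1.9722)
Mul(a, u) = Mul(Rational(-71, 36), 24) = Rational(-142, 3)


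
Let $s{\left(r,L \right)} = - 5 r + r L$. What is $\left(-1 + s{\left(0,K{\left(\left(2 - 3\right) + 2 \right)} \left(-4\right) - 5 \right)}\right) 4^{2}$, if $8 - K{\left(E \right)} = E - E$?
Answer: $-16$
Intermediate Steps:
$K{\left(E \right)} = 8$ ($K{\left(E \right)} = 8 - \left(E - E\right) = 8 - 0 = 8 + 0 = 8$)
$s{\left(r,L \right)} = - 5 r + L r$
$\left(-1 + s{\left(0,K{\left(\left(2 - 3\right) + 2 \right)} \left(-4\right) - 5 \right)}\right) 4^{2} = \left(-1 + 0 \left(-5 + \left(8 \left(-4\right) - 5\right)\right)\right) 4^{2} = \left(-1 + 0 \left(-5 - 37\right)\right) 16 = \left(-1 + 0 \left(-42\right)\right) 16 = \left(-1 + 0\right) 16 = \left(-1\right) 16 = -16$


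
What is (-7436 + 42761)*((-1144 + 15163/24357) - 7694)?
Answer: -2534592335325/8119 ≈ -3.1218e+8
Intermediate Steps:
(-7436 + 42761)*((-1144 + 15163/24357) - 7694) = 35325*((-1144 + 15163*(1/24357)) - 7694) = 35325*((-1144 + 15163/24357) - 7694) = 35325*(-27849245/24357 - 7694) = 35325*(-215252003/24357) = -2534592335325/8119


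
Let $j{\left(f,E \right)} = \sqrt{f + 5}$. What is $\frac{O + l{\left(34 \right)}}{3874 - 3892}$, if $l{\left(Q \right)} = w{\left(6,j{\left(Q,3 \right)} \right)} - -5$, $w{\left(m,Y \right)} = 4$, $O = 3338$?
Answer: $- \frac{3347}{18} \approx -185.94$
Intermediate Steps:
$j{\left(f,E \right)} = \sqrt{5 + f}$
$l{\left(Q \right)} = 9$ ($l{\left(Q \right)} = 4 - -5 = 4 + 5 = 9$)
$\frac{O + l{\left(34 \right)}}{3874 - 3892} = \frac{3338 + 9}{3874 - 3892} = \frac{3347}{-18} = 3347 \left(- \frac{1}{18}\right) = - \frac{3347}{18}$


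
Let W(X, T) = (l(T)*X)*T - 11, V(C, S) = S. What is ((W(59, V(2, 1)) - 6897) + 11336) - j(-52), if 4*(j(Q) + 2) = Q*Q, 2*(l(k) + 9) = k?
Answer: 6505/2 ≈ 3252.5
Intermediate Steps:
l(k) = -9 + k/2
j(Q) = -2 + Q**2/4 (j(Q) = -2 + (Q*Q)/4 = -2 + Q**2/4)
W(X, T) = -11 + T*X*(-9 + T/2) (W(X, T) = ((-9 + T/2)*X)*T - 11 = (X*(-9 + T/2))*T - 11 = T*X*(-9 + T/2) - 11 = -11 + T*X*(-9 + T/2))
((W(59, V(2, 1)) - 6897) + 11336) - j(-52) = (((-11 + (1/2)*1*59*(-18 + 1)) - 6897) + 11336) - (-2 + (1/4)*(-52)**2) = (((-11 + (1/2)*1*59*(-17)) - 6897) + 11336) - (-2 + (1/4)*2704) = (((-11 - 1003/2) - 6897) + 11336) - (-2 + 676) = ((-1025/2 - 6897) + 11336) - 1*674 = (-14819/2 + 11336) - 674 = 7853/2 - 674 = 6505/2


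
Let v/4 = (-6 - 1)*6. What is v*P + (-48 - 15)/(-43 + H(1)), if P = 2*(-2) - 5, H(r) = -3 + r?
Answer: 7567/5 ≈ 1513.4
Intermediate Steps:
P = -9 (P = -4 - 5 = -9)
v = -168 (v = 4*((-6 - 1)*6) = 4*(-7*6) = 4*(-42) = -168)
v*P + (-48 - 15)/(-43 + H(1)) = -168*(-9) + (-48 - 15)/(-43 + (-3 + 1)) = 1512 - 63/(-43 - 2) = 1512 - 63/(-45) = 1512 - 63*(-1/45) = 1512 + 7/5 = 7567/5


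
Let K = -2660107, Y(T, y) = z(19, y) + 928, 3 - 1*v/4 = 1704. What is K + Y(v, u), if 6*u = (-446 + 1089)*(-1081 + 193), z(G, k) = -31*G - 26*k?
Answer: -185504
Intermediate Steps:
v = -6804 (v = 12 - 4*1704 = 12 - 6816 = -6804)
u = -95164 (u = ((-446 + 1089)*(-1081 + 193))/6 = (643*(-888))/6 = (1/6)*(-570984) = -95164)
Y(T, y) = 339 - 26*y (Y(T, y) = (-31*19 - 26*y) + 928 = (-589 - 26*y) + 928 = 339 - 26*y)
K + Y(v, u) = -2660107 + (339 - 26*(-95164)) = -2660107 + (339 + 2474264) = -2660107 + 2474603 = -185504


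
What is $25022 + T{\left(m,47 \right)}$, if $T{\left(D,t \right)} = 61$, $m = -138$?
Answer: $25083$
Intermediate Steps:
$25022 + T{\left(m,47 \right)} = 25022 + 61 = 25083$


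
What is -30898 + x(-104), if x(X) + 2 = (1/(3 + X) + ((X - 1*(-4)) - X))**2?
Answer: -315048491/10201 ≈ -30884.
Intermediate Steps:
x(X) = -2 + (4 + 1/(3 + X))**2 (x(X) = -2 + (1/(3 + X) + ((X - 1*(-4)) - X))**2 = -2 + (1/(3 + X) + ((X + 4) - X))**2 = -2 + (1/(3 + X) + ((4 + X) - X))**2 = -2 + (1/(3 + X) + 4)**2 = -2 + (4 + 1/(3 + X))**2)
-30898 + x(-104) = -30898 + (-2 + (13 + 4*(-104))**2/(3 - 104)**2) = -30898 + (-2 + (13 - 416)**2/(-101)**2) = -30898 + (-2 + (1/10201)*(-403)**2) = -30898 + (-2 + (1/10201)*162409) = -30898 + (-2 + 162409/10201) = -30898 + 142007/10201 = -315048491/10201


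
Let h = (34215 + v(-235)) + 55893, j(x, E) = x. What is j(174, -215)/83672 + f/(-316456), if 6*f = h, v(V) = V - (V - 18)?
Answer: -150221721/3309813304 ≈ -0.045387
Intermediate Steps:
v(V) = 18 (v(V) = V - (-18 + V) = V + (18 - V) = 18)
h = 90126 (h = (34215 + 18) + 55893 = 34233 + 55893 = 90126)
f = 15021 (f = (1/6)*90126 = 15021)
j(174, -215)/83672 + f/(-316456) = 174/83672 + 15021/(-316456) = 174*(1/83672) + 15021*(-1/316456) = 87/41836 - 15021/316456 = -150221721/3309813304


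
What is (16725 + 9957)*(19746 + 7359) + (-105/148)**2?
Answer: 15841314732465/21904 ≈ 7.2322e+8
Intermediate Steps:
(16725 + 9957)*(19746 + 7359) + (-105/148)**2 = 26682*27105 + (-105*1/148)**2 = 723215610 + (-105/148)**2 = 723215610 + 11025/21904 = 15841314732465/21904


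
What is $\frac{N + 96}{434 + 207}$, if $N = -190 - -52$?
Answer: $- \frac{42}{641} \approx -0.065523$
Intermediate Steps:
$N = -138$ ($N = -190 + 52 = -138$)
$\frac{N + 96}{434 + 207} = \frac{-138 + 96}{434 + 207} = \frac{1}{641} \left(-42\right) = - \frac{42}{641}$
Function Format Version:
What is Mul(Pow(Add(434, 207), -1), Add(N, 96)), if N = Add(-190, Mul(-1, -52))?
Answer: Rational(-42, 641) ≈ -0.065523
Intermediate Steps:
N = -138 (N = Add(-190, 52) = -138)
Mul(Pow(Add(434, 207), -1), Add(N, 96)) = Mul(Pow(Add(434, 207), -1), Add(-138, 96)) = Mul(Pow(641, -1), -42) = Mul(Rational(1, 641), -42) = Rational(-42, 641)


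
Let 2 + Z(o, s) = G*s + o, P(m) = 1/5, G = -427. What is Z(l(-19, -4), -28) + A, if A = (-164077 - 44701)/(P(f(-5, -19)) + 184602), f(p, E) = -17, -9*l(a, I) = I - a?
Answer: 33093273757/2769033 ≈ 11951.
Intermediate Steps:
l(a, I) = -I/9 + a/9 (l(a, I) = -(I - a)/9 = -I/9 + a/9)
P(m) = 1/5
Z(o, s) = -2 + o - 427*s (Z(o, s) = -2 + (-427*s + o) = -2 + (o - 427*s) = -2 + o - 427*s)
A = -1043890/923011 (A = (-164077 - 44701)/(1/5 + 184602) = -208778/923011/5 = -208778*5/923011 = -1043890/923011 ≈ -1.1310)
Z(l(-19, -4), -28) + A = (-2 + (-1/9*(-4) + (1/9)*(-19)) - 427*(-28)) - 1043890/923011 = (-2 + (4/9 - 19/9) + 11956) - 1043890/923011 = (-2 - 5/3 + 11956) - 1043890/923011 = 35857/3 - 1043890/923011 = 33093273757/2769033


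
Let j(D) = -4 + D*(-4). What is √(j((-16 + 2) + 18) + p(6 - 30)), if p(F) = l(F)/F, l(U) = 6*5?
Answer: I*√85/2 ≈ 4.6098*I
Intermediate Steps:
l(U) = 30
p(F) = 30/F
j(D) = -4 - 4*D
√(j((-16 + 2) + 18) + p(6 - 30)) = √((-4 - 4*((-16 + 2) + 18)) + 30/(6 - 30)) = √((-4 - 4*(-14 + 18)) + 30/(-24)) = √((-4 - 4*4) + 30*(-1/24)) = √((-4 - 16) - 5/4) = √(-20 - 5/4) = √(-85/4) = I*√85/2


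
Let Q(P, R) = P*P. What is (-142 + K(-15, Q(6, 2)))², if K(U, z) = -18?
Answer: 25600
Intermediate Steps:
Q(P, R) = P²
(-142 + K(-15, Q(6, 2)))² = (-142 - 18)² = (-160)² = 25600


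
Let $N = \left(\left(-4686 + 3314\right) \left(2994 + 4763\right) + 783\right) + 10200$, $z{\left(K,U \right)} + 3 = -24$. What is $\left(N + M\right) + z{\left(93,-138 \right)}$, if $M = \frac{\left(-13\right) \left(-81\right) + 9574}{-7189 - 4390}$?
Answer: $- \frac{123103862819}{11579} \approx -1.0632 \cdot 10^{7}$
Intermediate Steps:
$z{\left(K,U \right)} = -27$ ($z{\left(K,U \right)} = -3 - 24 = -27$)
$M = - \frac{10627}{11579}$ ($M = \frac{1053 + 9574}{-11579} = 10627 \left(- \frac{1}{11579}\right) = - \frac{10627}{11579} \approx -0.91778$)
$N = -10631621$ ($N = \left(\left(-1372\right) 7757 + 783\right) + 10200 = \left(-10642604 + 783\right) + 10200 = -10641821 + 10200 = -10631621$)
$\left(N + M\right) + z{\left(93,-138 \right)} = \left(-10631621 - \frac{10627}{11579}\right) - 27 = - \frac{123103550186}{11579} - 27 = - \frac{123103862819}{11579}$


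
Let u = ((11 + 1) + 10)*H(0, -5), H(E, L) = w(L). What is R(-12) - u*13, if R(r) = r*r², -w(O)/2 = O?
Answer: -4588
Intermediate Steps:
w(O) = -2*O
H(E, L) = -2*L
R(r) = r³
u = 220 (u = ((11 + 1) + 10)*(-2*(-5)) = (12 + 10)*10 = 22*10 = 220)
R(-12) - u*13 = (-12)³ - 220*13 = -1728 - 1*2860 = -1728 - 2860 = -4588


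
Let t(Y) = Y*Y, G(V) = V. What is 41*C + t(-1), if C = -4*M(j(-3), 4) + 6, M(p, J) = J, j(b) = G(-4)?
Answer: -409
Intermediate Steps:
t(Y) = Y²
j(b) = -4
C = -10 (C = -4*4 + 6 = -16 + 6 = -10)
41*C + t(-1) = 41*(-10) + (-1)² = -410 + 1 = -409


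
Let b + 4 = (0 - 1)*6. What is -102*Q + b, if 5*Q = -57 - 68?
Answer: 2540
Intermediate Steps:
b = -10 (b = -4 + (0 - 1)*6 = -4 - 1*6 = -4 - 6 = -10)
Q = -25 (Q = (-57 - 68)/5 = (⅕)*(-125) = -25)
-102*Q + b = -102*(-25) - 10 = 2550 - 10 = 2540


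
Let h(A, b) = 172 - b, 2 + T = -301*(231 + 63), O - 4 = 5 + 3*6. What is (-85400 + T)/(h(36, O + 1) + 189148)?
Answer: -43474/47323 ≈ -0.91866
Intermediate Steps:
O = 27 (O = 4 + (5 + 3*6) = 4 + (5 + 18) = 4 + 23 = 27)
T = -88496 (T = -2 - 301*(231 + 63) = -2 - 301*294 = -2 - 88494 = -88496)
(-85400 + T)/(h(36, O + 1) + 189148) = (-85400 - 88496)/((172 - (27 + 1)) + 189148) = -173896/((172 - 1*28) + 189148) = -173896/((172 - 28) + 189148) = -173896/(144 + 189148) = -173896/189292 = -173896*1/189292 = -43474/47323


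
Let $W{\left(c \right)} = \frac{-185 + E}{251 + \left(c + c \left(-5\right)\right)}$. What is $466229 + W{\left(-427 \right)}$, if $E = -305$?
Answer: $\frac{913342121}{1959} \approx 4.6623 \cdot 10^{5}$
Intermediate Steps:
$W{\left(c \right)} = - \frac{490}{251 - 4 c}$ ($W{\left(c \right)} = \frac{-185 - 305}{251 + \left(c + c \left(-5\right)\right)} = - \frac{490}{251 + \left(c - 5 c\right)} = - \frac{490}{251 - 4 c}$)
$466229 + W{\left(-427 \right)} = 466229 + \frac{490}{-251 + 4 \left(-427\right)} = 466229 + \frac{490}{-251 - 1708} = 466229 + \frac{490}{-1959} = 466229 + 490 \left(- \frac{1}{1959}\right) = 466229 - \frac{490}{1959} = \frac{913342121}{1959}$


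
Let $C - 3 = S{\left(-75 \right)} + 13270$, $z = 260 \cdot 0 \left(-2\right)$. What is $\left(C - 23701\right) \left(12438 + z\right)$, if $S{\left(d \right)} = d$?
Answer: $-130636314$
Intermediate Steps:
$z = 0$ ($z = 260 \cdot 0 = 0$)
$C = 13198$ ($C = 3 + \left(-75 + 13270\right) = 3 + 13195 = 13198$)
$\left(C - 23701\right) \left(12438 + z\right) = \left(13198 - 23701\right) \left(12438 + 0\right) = \left(-10503\right) 12438 = -130636314$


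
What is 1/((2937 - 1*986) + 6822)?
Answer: 1/8773 ≈ 0.00011399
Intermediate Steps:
1/((2937 - 1*986) + 6822) = 1/((2937 - 986) + 6822) = 1/(1951 + 6822) = 1/8773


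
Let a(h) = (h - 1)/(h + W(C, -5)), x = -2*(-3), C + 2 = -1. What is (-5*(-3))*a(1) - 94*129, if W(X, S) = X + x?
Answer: -12126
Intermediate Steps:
C = -3 (C = -2 - 1 = -3)
x = 6
W(X, S) = 6 + X (W(X, S) = X + 6 = 6 + X)
a(h) = (-1 + h)/(3 + h) (a(h) = (h - 1)/(h + (6 - 3)) = (-1 + h)/(h + 3) = (-1 + h)/(3 + h))
(-5*(-3))*a(1) - 94*129 = (-5*(-3))*((-1 + 1)/(3 + 1)) - 94*129 = 15*(0/4) - 12126 = 15*((1/4)*0) - 12126 = 15*0 - 12126 = 0 - 12126 = -12126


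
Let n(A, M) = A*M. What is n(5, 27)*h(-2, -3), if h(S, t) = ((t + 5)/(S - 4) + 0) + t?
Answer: -450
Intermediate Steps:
h(S, t) = t + (5 + t)/(-4 + S) (h(S, t) = ((5 + t)/(-4 + S) + 0) + t = (5 + t)/(-4 + S) + t = t + (5 + t)/(-4 + S))
n(5, 27)*h(-2, -3) = (5*27)*((5 - 3*(-3) - 2*(-3))/(-4 - 2)) = 135*((5 + 9 + 6)/(-6)) = 135*(-⅙*20) = 135*(-10/3) = -450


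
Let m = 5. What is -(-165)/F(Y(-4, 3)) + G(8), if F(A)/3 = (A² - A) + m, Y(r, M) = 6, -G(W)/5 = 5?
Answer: -164/7 ≈ -23.429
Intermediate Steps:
G(W) = -25 (G(W) = -5*5 = -25)
F(A) = 15 - 3*A + 3*A² (F(A) = 3*((A² - A) + 5) = 3*(5 + A² - A) = 15 - 3*A + 3*A²)
-(-165)/F(Y(-4, 3)) + G(8) = -(-165)/(15 - 3*6 + 3*6²) - 25 = -(-165)/(15 - 18 + 3*36) - 25 = -(-165)/(15 - 18 + 108) - 25 = -(-165)/105 - 25 = -33*(-1/21) - 25 = 11/7 - 25 = -164/7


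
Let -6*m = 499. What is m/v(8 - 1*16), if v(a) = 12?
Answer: -499/72 ≈ -6.9306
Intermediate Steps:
m = -499/6 (m = -⅙*499 = -499/6 ≈ -83.167)
m/v(8 - 1*16) = -499/6/12 = -499/6*1/12 = -499/72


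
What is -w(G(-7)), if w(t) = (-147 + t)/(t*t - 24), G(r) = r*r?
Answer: 98/2377 ≈ 0.041228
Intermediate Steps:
G(r) = r**2
w(t) = (-147 + t)/(-24 + t**2) (w(t) = (-147 + t)/(t**2 - 24) = (-147 + t)/(-24 + t**2))
-w(G(-7)) = -(-147 + (-7)**2)/(-24 + ((-7)**2)**2) = -(-147 + 49)/(-24 + 49**2) = -(-98)/(-24 + 2401) = -(-98)/2377 = -1*(-98/2377) = 98/2377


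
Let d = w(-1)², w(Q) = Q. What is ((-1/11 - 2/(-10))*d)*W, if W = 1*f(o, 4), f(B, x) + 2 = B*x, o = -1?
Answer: -36/55 ≈ -0.65455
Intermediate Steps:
f(B, x) = -2 + B*x
W = -6 (W = 1*(-2 - 1*4) = 1*(-2 - 4) = 1*(-6) = -6)
d = 1 (d = (-1)² = 1)
((-1/11 - 2/(-10))*d)*W = ((-1/11 - 2/(-10))*1)*(-6) = ((-1*1/11 - 2*(-⅒))*1)*(-6) = ((-1/11 + ⅕)*1)*(-6) = ((6/55)*1)*(-6) = (6/55)*(-6) = -36/55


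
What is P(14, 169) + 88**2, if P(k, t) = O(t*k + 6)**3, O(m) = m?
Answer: 13345790592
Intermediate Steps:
P(k, t) = (6 + k*t)**3 (P(k, t) = (t*k + 6)**3 = (k*t + 6)**3 = (6 + k*t)**3)
P(14, 169) + 88**2 = (6 + 14*169)**3 + 88**2 = (6 + 2366)**3 + 7744 = 2372**3 + 7744 = 13345782848 + 7744 = 13345790592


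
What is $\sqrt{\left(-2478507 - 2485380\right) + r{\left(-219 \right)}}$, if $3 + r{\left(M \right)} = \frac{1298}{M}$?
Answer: $\frac{2 i \sqrt{59518353138}}{219} \approx 2228.0 i$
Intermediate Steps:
$r{\left(M \right)} = -3 + \frac{1298}{M}$
$\sqrt{\left(-2478507 - 2485380\right) + r{\left(-219 \right)}} = \sqrt{\left(-2478507 - 2485380\right) + \left(-3 + \frac{1298}{-219}\right)} = \sqrt{-4963887 + \left(-3 + 1298 \left(- \frac{1}{219}\right)\right)} = \sqrt{-4963887 - \frac{1955}{219}} = \sqrt{- \frac{1087093208}{219}} = \frac{2 i \sqrt{59518353138}}{219}$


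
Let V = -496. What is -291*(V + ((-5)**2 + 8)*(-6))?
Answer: 201954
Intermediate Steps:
-291*(V + ((-5)**2 + 8)*(-6)) = -291*(-496 + ((-5)**2 + 8)*(-6)) = -291*(-496 + (25 + 8)*(-6)) = -291*(-496 + 33*(-6)) = -291*(-496 - 198) = -291*(-694) = 201954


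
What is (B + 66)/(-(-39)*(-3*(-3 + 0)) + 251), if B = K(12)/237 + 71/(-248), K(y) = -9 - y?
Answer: 1285727/11794384 ≈ 0.10901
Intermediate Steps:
B = -7345/19592 (B = (-9 - 1*12)/237 + 71/(-248) = (-9 - 12)*(1/237) + 71*(-1/248) = -21*1/237 - 71/248 = -7/79 - 71/248 = -7345/19592 ≈ -0.37490)
(B + 66)/(-(-39)*(-3*(-3 + 0)) + 251) = (-7345/19592 + 66)/(-(-39)*(-3*(-3 + 0)) + 251) = 1285727/(19592*(-(-39)*(-3*(-3)) + 251)) = 1285727/(19592*(-(-39)*9 + 251)) = 1285727/(19592*(-1*(-351) + 251)) = 1285727/(19592*(351 + 251)) = (1285727/19592)/602 = (1285727/19592)*(1/602) = 1285727/11794384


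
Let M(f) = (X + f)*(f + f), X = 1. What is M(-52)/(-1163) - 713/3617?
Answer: -20013787/4206571 ≈ -4.7577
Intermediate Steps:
M(f) = 2*f*(1 + f) (M(f) = (1 + f)*(f + f) = (1 + f)*(2*f) = 2*f*(1 + f))
M(-52)/(-1163) - 713/3617 = (2*(-52)*(1 - 52))/(-1163) - 713/3617 = (2*(-52)*(-51))*(-1/1163) - 713*1/3617 = 5304*(-1/1163) - 713/3617 = -5304/1163 - 713/3617 = -20013787/4206571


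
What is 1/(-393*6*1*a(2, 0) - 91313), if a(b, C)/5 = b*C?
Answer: -1/91313 ≈ -1.0951e-5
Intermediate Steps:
a(b, C) = 5*C*b (a(b, C) = 5*(b*C) = 5*(C*b) = 5*C*b)
1/(-393*6*1*a(2, 0) - 91313) = 1/(-393*6*1*5*0*2 - 91313) = 1/(-2358*0 - 91313) = 1/(-393*0 - 91313) = 1/(0 - 91313) = 1/(-91313) = -1/91313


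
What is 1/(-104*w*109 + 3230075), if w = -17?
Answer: 1/3422787 ≈ 2.9216e-7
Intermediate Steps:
1/(-104*w*109 + 3230075) = 1/(-104*(-17)*109 + 3230075) = 1/(1768*109 + 3230075) = 1/(192712 + 3230075) = 1/3422787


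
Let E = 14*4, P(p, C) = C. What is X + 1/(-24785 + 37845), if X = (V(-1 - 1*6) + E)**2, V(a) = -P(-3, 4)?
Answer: 35314241/13060 ≈ 2704.0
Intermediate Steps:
V(a) = -4 (V(a) = -1*4 = -4)
E = 56
X = 2704 (X = (-4 + 56)**2 = 52**2 = 2704)
X + 1/(-24785 + 37845) = 2704 + 1/(-24785 + 37845) = 2704 + 1/13060 = 35314241/13060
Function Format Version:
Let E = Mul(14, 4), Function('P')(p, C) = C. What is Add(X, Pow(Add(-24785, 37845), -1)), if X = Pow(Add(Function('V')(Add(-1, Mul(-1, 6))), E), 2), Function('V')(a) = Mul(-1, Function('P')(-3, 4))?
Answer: Rational(35314241, 13060) ≈ 2704.0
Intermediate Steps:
Function('V')(a) = -4 (Function('V')(a) = Mul(-1, 4) = -4)
E = 56
X = 2704 (X = Pow(Add(-4, 56), 2) = Pow(52, 2) = 2704)
Add(X, Pow(Add(-24785, 37845), -1)) = Add(2704, Pow(Add(-24785, 37845), -1)) = Add(2704, Pow(13060, -1)) = Add(2704, Rational(1, 13060)) = Rational(35314241, 13060)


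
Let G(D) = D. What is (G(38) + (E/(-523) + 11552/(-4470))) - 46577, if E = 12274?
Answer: -54430123033/1168905 ≈ -46565.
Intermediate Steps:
(G(38) + (E/(-523) + 11552/(-4470))) - 46577 = (38 + (12274/(-523) + 11552/(-4470))) - 46577 = (38 + (12274*(-1/523) + 11552*(-1/4470))) - 46577 = (38 + (-12274/523 - 5776/2235)) - 46577 = (38 - 30453238/1168905) - 46577 = 13965152/1168905 - 46577 = -54430123033/1168905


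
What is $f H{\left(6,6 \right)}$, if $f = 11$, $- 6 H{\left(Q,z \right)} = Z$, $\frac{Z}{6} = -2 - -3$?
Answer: $-11$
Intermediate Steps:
$Z = 6$ ($Z = 6 \left(-2 - -3\right) = 6 \left(-2 + 3\right) = 6 \cdot 1 = 6$)
$H{\left(Q,z \right)} = -1$ ($H{\left(Q,z \right)} = \left(- \frac{1}{6}\right) 6 = -1$)
$f H{\left(6,6 \right)} = 11 \left(-1\right) = -11$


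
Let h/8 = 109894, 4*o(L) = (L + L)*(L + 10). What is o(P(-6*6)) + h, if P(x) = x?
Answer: 879620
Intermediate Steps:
o(L) = L*(10 + L)/2 (o(L) = ((L + L)*(L + 10))/4 = ((2*L)*(10 + L))/4 = (2*L*(10 + L))/4 = L*(10 + L)/2)
h = 879152 (h = 8*109894 = 879152)
o(P(-6*6)) + h = (-6*6)*(10 - 6*6)/2 + 879152 = (½)*(-36)*(10 - 36) + 879152 = (½)*(-36)*(-26) + 879152 = 468 + 879152 = 879620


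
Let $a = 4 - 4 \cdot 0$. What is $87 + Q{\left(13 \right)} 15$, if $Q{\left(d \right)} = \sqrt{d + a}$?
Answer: $87 + 15 \sqrt{17} \approx 148.85$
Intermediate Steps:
$a = 4$ ($a = 4 - 0 = 4 + 0 = 4$)
$Q{\left(d \right)} = \sqrt{4 + d}$ ($Q{\left(d \right)} = \sqrt{d + 4} = \sqrt{4 + d}$)
$87 + Q{\left(13 \right)} 15 = 87 + \sqrt{4 + 13} \cdot 15 = 87 + \sqrt{17} \cdot 15 = 87 + 15 \sqrt{17}$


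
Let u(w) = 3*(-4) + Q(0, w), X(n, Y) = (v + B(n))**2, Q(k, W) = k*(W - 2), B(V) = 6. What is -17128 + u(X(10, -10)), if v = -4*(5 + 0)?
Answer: -17140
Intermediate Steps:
Q(k, W) = k*(-2 + W)
v = -20 (v = -4*5 = -20)
X(n, Y) = 196 (X(n, Y) = (-20 + 6)**2 = (-14)**2 = 196)
u(w) = -12 (u(w) = 3*(-4) + 0*(-2 + w) = -12 + 0 = -12)
-17128 + u(X(10, -10)) = -17128 - 12 = -17140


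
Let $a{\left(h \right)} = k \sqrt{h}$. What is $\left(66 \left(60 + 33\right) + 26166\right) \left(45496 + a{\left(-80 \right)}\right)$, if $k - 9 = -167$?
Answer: $1469702784 - 20416128 i \sqrt{5} \approx 1.4697 \cdot 10^{9} - 4.5652 \cdot 10^{7} i$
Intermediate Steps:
$k = -158$ ($k = 9 - 167 = -158$)
$a{\left(h \right)} = - 158 \sqrt{h}$
$\left(66 \left(60 + 33\right) + 26166\right) \left(45496 + a{\left(-80 \right)}\right) = \left(66 \left(60 + 33\right) + 26166\right) \left(45496 - 158 \sqrt{-80}\right) = \left(66 \cdot 93 + 26166\right) \left(45496 - 158 \cdot 4 i \sqrt{5}\right) = \left(6138 + 26166\right) \left(45496 - 632 i \sqrt{5}\right) = 32304 \left(45496 - 632 i \sqrt{5}\right) = 1469702784 - 20416128 i \sqrt{5}$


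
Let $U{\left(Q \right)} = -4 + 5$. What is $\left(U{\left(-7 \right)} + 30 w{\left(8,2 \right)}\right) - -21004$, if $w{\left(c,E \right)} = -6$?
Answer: $20825$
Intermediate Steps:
$U{\left(Q \right)} = 1$
$\left(U{\left(-7 \right)} + 30 w{\left(8,2 \right)}\right) - -21004 = \left(1 + 30 \left(-6\right)\right) - -21004 = \left(1 - 180\right) + 21004 = -179 + 21004 = 20825$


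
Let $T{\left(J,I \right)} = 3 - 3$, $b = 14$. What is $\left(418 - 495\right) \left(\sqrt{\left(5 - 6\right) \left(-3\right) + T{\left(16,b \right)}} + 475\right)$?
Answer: $-36575 - 77 \sqrt{3} \approx -36708.0$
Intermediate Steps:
$T{\left(J,I \right)} = 0$
$\left(418 - 495\right) \left(\sqrt{\left(5 - 6\right) \left(-3\right) + T{\left(16,b \right)}} + 475\right) = \left(418 - 495\right) \left(\sqrt{\left(5 - 6\right) \left(-3\right) + 0} + 475\right) = - 77 \left(\sqrt{\left(-1\right) \left(-3\right) + 0} + 475\right) = - 77 \left(\sqrt{3 + 0} + 475\right) = - 77 \left(\sqrt{3} + 475\right) = - 77 \left(475 + \sqrt{3}\right) = -36575 - 77 \sqrt{3}$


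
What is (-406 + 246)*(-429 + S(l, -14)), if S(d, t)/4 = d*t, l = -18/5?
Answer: 36384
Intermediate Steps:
l = -18/5 (l = -18*1/5 = -18/5 ≈ -3.6000)
S(d, t) = 4*d*t (S(d, t) = 4*(d*t) = 4*d*t)
(-406 + 246)*(-429 + S(l, -14)) = (-406 + 246)*(-429 + 4*(-18/5)*(-14)) = -160*(-429 + 1008/5) = -160*(-1137/5) = 36384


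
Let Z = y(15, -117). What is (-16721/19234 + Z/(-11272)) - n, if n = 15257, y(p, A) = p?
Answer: -1653996269579/108402824 ≈ -15258.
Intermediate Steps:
Z = 15
(-16721/19234 + Z/(-11272)) - n = (-16721/19234 + 15/(-11272)) - 1*15257 = (-16721*1/19234 + 15*(-1/11272)) - 15257 = (-16721/19234 - 15/11272) - 15257 = -94383811/108402824 - 15257 = -1653996269579/108402824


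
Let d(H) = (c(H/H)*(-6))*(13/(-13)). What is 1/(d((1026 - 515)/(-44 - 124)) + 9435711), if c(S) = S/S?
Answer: 1/9435717 ≈ 1.0598e-7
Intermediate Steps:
c(S) = 1
d(H) = 6 (d(H) = (1*(-6))*(13/(-13)) = -78*(-1)/13 = -6*(-1) = 6)
1/(d((1026 - 515)/(-44 - 124)) + 9435711) = 1/(6 + 9435711) = 1/9435717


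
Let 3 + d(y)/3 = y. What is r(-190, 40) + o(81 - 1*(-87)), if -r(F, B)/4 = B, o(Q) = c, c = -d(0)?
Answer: -151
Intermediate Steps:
d(y) = -9 + 3*y
c = 9 (c = -(-9 + 3*0) = -(-9 + 0) = -1*(-9) = 9)
o(Q) = 9
r(F, B) = -4*B
r(-190, 40) + o(81 - 1*(-87)) = -4*40 + 9 = -160 + 9 = -151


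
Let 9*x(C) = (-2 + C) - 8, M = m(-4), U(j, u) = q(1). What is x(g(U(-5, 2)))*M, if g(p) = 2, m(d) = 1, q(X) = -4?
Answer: -8/9 ≈ -0.88889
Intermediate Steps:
U(j, u) = -4
M = 1
x(C) = -10/9 + C/9 (x(C) = ((-2 + C) - 8)/9 = (-10 + C)/9 = -10/9 + C/9)
x(g(U(-5, 2)))*M = (-10/9 + (1/9)*2)*1 = (-10/9 + 2/9)*1 = -8/9*1 = -8/9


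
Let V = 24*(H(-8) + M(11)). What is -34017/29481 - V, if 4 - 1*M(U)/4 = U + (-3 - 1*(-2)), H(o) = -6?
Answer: 7064101/9827 ≈ 718.85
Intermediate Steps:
M(U) = 20 - 4*U (M(U) = 16 - 4*(U + (-3 - 1*(-2))) = 16 - 4*(U + (-3 + 2)) = 16 - 4*(U - 1) = 16 - 4*(-1 + U) = 16 + (4 - 4*U) = 20 - 4*U)
V = -720 (V = 24*(-6 + (20 - 4*11)) = 24*(-6 + (20 - 44)) = 24*(-6 - 24) = 24*(-30) = -720)
-34017/29481 - V = -34017/29481 - 1*(-720) = -34017*1/29481 + 720 = -11339/9827 + 720 = 7064101/9827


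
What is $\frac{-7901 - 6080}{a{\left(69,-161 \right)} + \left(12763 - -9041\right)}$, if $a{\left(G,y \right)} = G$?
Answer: $- \frac{13981}{21873} \approx -0.63919$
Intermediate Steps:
$\frac{-7901 - 6080}{a{\left(69,-161 \right)} + \left(12763 - -9041\right)} = \frac{-7901 - 6080}{69 + \left(12763 - -9041\right)} = - \frac{13981}{69 + \left(12763 + 9041\right)} = - \frac{13981}{69 + 21804} = - \frac{13981}{21873}$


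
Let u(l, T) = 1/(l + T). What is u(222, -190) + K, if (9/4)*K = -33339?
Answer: -1422461/96 ≈ -14817.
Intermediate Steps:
K = -44452/3 (K = (4/9)*(-33339) = -44452/3 ≈ -14817.)
u(l, T) = 1/(T + l)
u(222, -190) + K = 1/(-190 + 222) - 44452/3 = 1/32 - 44452/3 = -1422461/96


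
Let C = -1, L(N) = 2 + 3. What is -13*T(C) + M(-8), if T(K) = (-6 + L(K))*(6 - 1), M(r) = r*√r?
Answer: 65 - 16*I*√2 ≈ 65.0 - 22.627*I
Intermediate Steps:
M(r) = r^(3/2)
L(N) = 5
T(K) = -5 (T(K) = (-6 + 5)*(6 - 1) = -1*5 = -5)
-13*T(C) + M(-8) = -13*(-5) + (-8)^(3/2) = 65 - 16*I*√2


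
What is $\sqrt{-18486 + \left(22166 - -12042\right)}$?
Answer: $\sqrt{15722} \approx 125.39$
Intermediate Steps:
$\sqrt{-18486 + \left(22166 - -12042\right)} = \sqrt{-18486 + \left(22166 + 12042\right)} = \sqrt{-18486 + 34208} = \sqrt{15722}$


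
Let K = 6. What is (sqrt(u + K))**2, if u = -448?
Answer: -442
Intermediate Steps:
(sqrt(u + K))**2 = (sqrt(-448 + 6))**2 = (sqrt(-442))**2 = (I*sqrt(442))**2 = -442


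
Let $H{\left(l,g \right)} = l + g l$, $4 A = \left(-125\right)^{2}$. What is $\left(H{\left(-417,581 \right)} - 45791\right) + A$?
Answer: $- \frac{1138315}{4} \approx -2.8458 \cdot 10^{5}$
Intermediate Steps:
$A = \frac{15625}{4}$ ($A = \frac{\left(-125\right)^{2}}{4} = \frac{1}{4} \cdot 15625 = \frac{15625}{4} \approx 3906.3$)
$\left(H{\left(-417,581 \right)} - 45791\right) + A = \left(- 417 \left(1 + 581\right) - 45791\right) + \frac{15625}{4} = \left(\left(-417\right) 582 - 45791\right) + \frac{15625}{4} = \left(-242694 - 45791\right) + \frac{15625}{4} = -288485 + \frac{15625}{4} = - \frac{1138315}{4}$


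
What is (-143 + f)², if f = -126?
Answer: 72361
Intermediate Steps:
(-143 + f)² = (-143 - 126)² = (-269)² = 72361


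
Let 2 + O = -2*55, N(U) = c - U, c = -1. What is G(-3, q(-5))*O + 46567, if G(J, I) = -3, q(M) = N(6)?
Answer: 46903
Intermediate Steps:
N(U) = -1 - U
q(M) = -7 (q(M) = -1 - 1*6 = -1 - 6 = -7)
O = -112 (O = -2 - 2*55 = -2 - 110 = -112)
G(-3, q(-5))*O + 46567 = -3*(-112) + 46567 = 336 + 46567 = 46903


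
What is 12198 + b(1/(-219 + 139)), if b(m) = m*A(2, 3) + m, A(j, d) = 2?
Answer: 975837/80 ≈ 12198.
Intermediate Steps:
b(m) = 3*m (b(m) = m*2 + m = 2*m + m = 3*m)
12198 + b(1/(-219 + 139)) = 12198 + 3/(-219 + 139) = 12198 + 3/(-80) = 12198 + 3*(-1/80) = 12198 - 3/80 = 975837/80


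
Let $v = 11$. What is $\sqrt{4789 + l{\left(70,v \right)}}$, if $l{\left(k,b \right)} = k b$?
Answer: $\sqrt{5559} \approx 74.559$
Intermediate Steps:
$l{\left(k,b \right)} = b k$
$\sqrt{4789 + l{\left(70,v \right)}} = \sqrt{4789 + 11 \cdot 70} = \sqrt{4789 + 770} = \sqrt{5559}$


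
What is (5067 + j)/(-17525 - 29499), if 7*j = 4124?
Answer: -39593/329168 ≈ -0.12028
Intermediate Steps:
j = 4124/7 (j = (1/7)*4124 = 4124/7 ≈ 589.14)
(5067 + j)/(-17525 - 29499) = (5067 + 4124/7)/(-17525 - 29499) = (39593/7)/(-47024) = (39593/7)*(-1/47024) = -39593/329168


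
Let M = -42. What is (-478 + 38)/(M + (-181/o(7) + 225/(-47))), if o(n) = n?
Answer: 7238/1195 ≈ 6.0569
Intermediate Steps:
(-478 + 38)/(M + (-181/o(7) + 225/(-47))) = (-478 + 38)/(-42 + (-181/7 + 225/(-47))) = -440/(-42 + (-181*1/7 + 225*(-1/47))) = -440/(-42 + (-181/7 - 225/47)) = -440/(-42 - 10082/329) = -440/(-23900/329) = -440*(-329/23900) = 7238/1195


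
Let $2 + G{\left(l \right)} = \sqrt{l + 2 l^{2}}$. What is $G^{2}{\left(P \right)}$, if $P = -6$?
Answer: $\left(2 - \sqrt{66}\right)^{2} \approx 37.504$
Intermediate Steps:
$G{\left(l \right)} = -2 + \sqrt{l + 2 l^{2}}$
$G^{2}{\left(P \right)} = \left(-2 + \sqrt{- 6 \left(1 + 2 \left(-6\right)\right)}\right)^{2} = \left(-2 + \sqrt{- 6 \left(1 - 12\right)}\right)^{2} = \left(-2 + \sqrt{\left(-6\right) \left(-11\right)}\right)^{2} = \left(-2 + \sqrt{66}\right)^{2}$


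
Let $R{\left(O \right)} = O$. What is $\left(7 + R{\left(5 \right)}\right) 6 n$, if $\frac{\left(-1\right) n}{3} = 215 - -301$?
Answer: $-111456$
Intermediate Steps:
$n = -1548$ ($n = - 3 \left(215 - -301\right) = - 3 \left(215 + 301\right) = \left(-3\right) 516 = -1548$)
$\left(7 + R{\left(5 \right)}\right) 6 n = \left(7 + 5\right) 6 \left(-1548\right) = 12 \cdot 6 \left(-1548\right) = 72 \left(-1548\right) = -111456$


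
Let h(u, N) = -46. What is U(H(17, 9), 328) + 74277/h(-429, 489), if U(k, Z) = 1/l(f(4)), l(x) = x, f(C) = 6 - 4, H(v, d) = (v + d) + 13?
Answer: -37127/23 ≈ -1614.2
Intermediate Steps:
H(v, d) = 13 + d + v (H(v, d) = (d + v) + 13 = 13 + d + v)
f(C) = 2
U(k, Z) = 1/2
U(H(17, 9), 328) + 74277/h(-429, 489) = 1/2 + 74277/(-46) = 1/2 + 74277*(-1/46) = 1/2 - 74277/46 = -37127/23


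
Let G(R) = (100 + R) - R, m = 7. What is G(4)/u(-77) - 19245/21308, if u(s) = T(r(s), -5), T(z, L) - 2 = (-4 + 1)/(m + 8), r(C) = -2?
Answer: 10480795/191772 ≈ 54.652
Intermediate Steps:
G(R) = 100
T(z, L) = 9/5 (T(z, L) = 2 + (-4 + 1)/(7 + 8) = 2 - 3/15 = 2 - 3*1/15 = 2 - 1/5 = 9/5)
u(s) = 9/5
G(4)/u(-77) - 19245/21308 = 100/(9/5) - 19245/21308 = 100*(5/9) - 19245*1/21308 = 500/9 - 19245/21308 = 10480795/191772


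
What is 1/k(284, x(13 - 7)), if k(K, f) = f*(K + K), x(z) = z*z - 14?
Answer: 1/12496 ≈ 8.0026e-5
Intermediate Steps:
x(z) = -14 + z² (x(z) = z² - 14 = -14 + z²)
k(K, f) = 2*K*f (k(K, f) = f*(2*K) = 2*K*f)
1/k(284, x(13 - 7)) = 1/(2*284*(-14 + (13 - 7)²)) = 1/(2*284*(-14 + 6²)) = 1/(2*284*(-14 + 36)) = 1/(2*284*22) = 1/12496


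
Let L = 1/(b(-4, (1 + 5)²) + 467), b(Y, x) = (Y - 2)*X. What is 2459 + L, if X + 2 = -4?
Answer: 1236878/503 ≈ 2459.0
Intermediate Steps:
X = -6 (X = -2 - 4 = -6)
b(Y, x) = 12 - 6*Y (b(Y, x) = (Y - 2)*(-6) = (-2 + Y)*(-6) = 12 - 6*Y)
L = 1/503 (L = 1/((12 - 6*(-4)) + 467) = 1/((12 + 24) + 467) = 1/(36 + 467) = 1/503 ≈ 0.0019881)
2459 + L = 2459 + 1/503 = 1236878/503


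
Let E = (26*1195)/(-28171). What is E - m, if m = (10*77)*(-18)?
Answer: 30032230/2167 ≈ 13859.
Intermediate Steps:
E = -2390/2167 (E = 31070*(-1/28171) = -2390/2167 ≈ -1.1029)
m = -13860 (m = 770*(-18) = -13860)
E - m = -2390/2167 - 1*(-13860) = -2390/2167 + 13860 = 30032230/2167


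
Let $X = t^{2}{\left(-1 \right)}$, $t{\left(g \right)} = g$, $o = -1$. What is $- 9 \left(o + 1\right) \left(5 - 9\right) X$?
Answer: $0$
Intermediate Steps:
$X = 1$ ($X = \left(-1\right)^{2} = 1$)
$- 9 \left(o + 1\right) \left(5 - 9\right) X = - 9 \left(-1 + 1\right) \left(5 - 9\right) 1 = - 9 \cdot 0 \left(-4\right) 1 = \left(-9\right) 0 \cdot 1 = 0 \cdot 1 = 0$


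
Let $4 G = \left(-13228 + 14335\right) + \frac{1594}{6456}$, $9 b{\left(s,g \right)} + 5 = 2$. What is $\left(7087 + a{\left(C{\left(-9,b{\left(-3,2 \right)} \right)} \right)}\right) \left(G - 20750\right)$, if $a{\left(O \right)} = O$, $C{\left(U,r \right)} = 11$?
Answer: $- \frac{312725821681}{2152} \approx -1.4532 \cdot 10^{8}$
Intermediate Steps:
$b{\left(s,g \right)} = - \frac{1}{3}$ ($b{\left(s,g \right)} = - \frac{5}{9} + \frac{1}{9} \cdot 2 = - \frac{5}{9} + \frac{2}{9} = - \frac{1}{3}$)
$G = \frac{3574193}{12912}$ ($G = \frac{\left(-13228 + 14335\right) + \frac{1594}{6456}}{4} = \frac{1107 + 1594 \cdot \frac{1}{6456}}{4} = \frac{1107 + \frac{797}{3228}}{4} = \frac{1}{4} \cdot \frac{3574193}{3228} = \frac{3574193}{12912} \approx 276.81$)
$\left(7087 + a{\left(C{\left(-9,b{\left(-3,2 \right)} \right)} \right)}\right) \left(G - 20750\right) = \left(7087 + 11\right) \left(\frac{3574193}{12912} - 20750\right) = 7098 \left(- \frac{264349807}{12912}\right) = - \frac{312725821681}{2152}$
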